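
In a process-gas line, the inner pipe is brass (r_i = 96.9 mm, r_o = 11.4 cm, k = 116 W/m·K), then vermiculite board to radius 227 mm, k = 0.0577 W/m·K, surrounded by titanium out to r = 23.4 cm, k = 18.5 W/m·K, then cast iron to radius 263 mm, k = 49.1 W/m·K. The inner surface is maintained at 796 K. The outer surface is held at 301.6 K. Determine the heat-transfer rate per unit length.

Q' = 260 W/m

Series thermal resistances, inner to outer:
  R'_brass = ln(0.114/0.0969)/(2πk) = 0.1625/(2π·116) = 2.230×10^-4 m·K/W
  R'_vermiculite board = ln(0.227/0.114)/(2πk) = 0.6888/(2π·0.0577) = 1.900 m·K/W
  R'_titanium = ln(0.234/0.227)/(2πk) = 0.03037/(2π·18.5) = 2.613×10^-4 m·K/W
  R'_cast iron = ln(0.263/0.234)/(2πk) = 0.1168/(2π·49.1) = 3.787×10^-4 m·K/W
ΣR = 2.230×10^-4 + 1.900 + 2.613×10^-4 + 3.787×10^-4 = 1.901 m·K/W
Q' = ΔT/ΣR = (796 K − 301.6 K)/1.901 = 260 W/m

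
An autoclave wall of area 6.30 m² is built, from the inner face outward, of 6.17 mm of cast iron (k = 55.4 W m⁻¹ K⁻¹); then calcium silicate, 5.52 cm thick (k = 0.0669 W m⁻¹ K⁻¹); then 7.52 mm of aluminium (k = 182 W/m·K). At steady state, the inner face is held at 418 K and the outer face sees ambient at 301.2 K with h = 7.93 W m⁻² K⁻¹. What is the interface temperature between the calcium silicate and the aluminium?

T = 316.7 K

Resistance network (inner→outer):
  R_cast iron = L/(kA) = 0.00617/(55.4·6.30) = 1.768×10^-5 K/W
  R_calcium silicate = L/(kA) = 0.0552/(0.0669·6.30) = 0.1310 K/W
  R_aluminium = L/(kA) = 0.00752/(182·6.30) = 6.559×10^-6 K/W
  R_conv,out = 1/(hA) = 1/(7.93·6.30) = 0.02002 K/W
ΣR = 1.768×10^-5 + 0.1310 + 6.559×10^-6 + 0.02002 = 0.1510 K/W
Q = ΔT/ΣR = (418 K − 301.2 K)/0.1510 = 773.5 W
From the inner boundary to the calcium silicate/aluminium interface, ΣR_partial = 0.1310 K/W.
T_interface = T_in − Q·ΣR_partial = 418 K − (773.5)(0.1310) = 316.7 K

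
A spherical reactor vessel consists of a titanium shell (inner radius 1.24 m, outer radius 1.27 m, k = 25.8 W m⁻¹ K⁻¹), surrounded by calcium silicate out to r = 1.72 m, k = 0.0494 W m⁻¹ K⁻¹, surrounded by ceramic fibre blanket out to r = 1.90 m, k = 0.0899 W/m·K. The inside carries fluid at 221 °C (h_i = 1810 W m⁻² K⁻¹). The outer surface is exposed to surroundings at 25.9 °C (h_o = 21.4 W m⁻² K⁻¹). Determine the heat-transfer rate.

Treat each layer as a resistance in series:
  R_conv,in = 1/(4πr²h) = 1/(4π·1.24²·1810) = 2.859×10^-5 K/W
  R_titanium = (1/1.24 − 1/1.27)/(4πk) = 0.01905/(4π·25.8) = 5.876×10^-5 K/W
  R_calcium silicate = (1/1.27 − 1/1.72)/(4πk) = 0.2060/(4π·0.0494) = 0.3319 K/W
  R_ceramic fibre blanket = (1/1.72 − 1/1.90)/(4πk) = 0.05508/(4π·0.0899) = 0.04876 K/W
  R_conv,out = 1/(4πr²h) = 1/(4π·1.90²·21.4) = 0.001030 K/W
ΣR = 2.859×10^-5 + 5.876×10^-5 + 0.3319 + 0.04876 + 0.001030 = 0.3818 K/W
Q = ΔT/ΣR = (221 °C − 25.9 °C)/0.3818 = 511 W

Q = 511 W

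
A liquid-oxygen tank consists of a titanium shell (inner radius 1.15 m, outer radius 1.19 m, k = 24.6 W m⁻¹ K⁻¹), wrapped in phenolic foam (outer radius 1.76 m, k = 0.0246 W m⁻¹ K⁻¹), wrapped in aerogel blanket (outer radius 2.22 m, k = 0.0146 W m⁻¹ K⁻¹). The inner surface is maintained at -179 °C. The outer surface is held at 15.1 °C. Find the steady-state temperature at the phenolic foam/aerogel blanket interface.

T = -66.7 °C

Series thermal resistances, inner to outer:
  R_titanium = (1/1.15 − 1/1.19)/(4πk) = 0.02923/(4π·24.6) = 9.455×10^-5 K/W
  R_phenolic foam = (1/1.19 − 1/1.76)/(4πk) = 0.2722/(4π·0.0246) = 0.8804 K/W
  R_aerogel blanket = (1/1.76 − 1/2.22)/(4πk) = 0.1177/(4π·0.0146) = 0.6417 K/W
ΣR = 9.455×10^-5 + 0.8804 + 0.6417 = 1.522 K/W
Q = ΔT/ΣR = (-179 °C − 15.1 °C)/1.522 = -127.5 W
From the inner boundary to the phenolic foam/aerogel blanket interface, ΣR_partial = 0.8805 K/W.
T_interface = T_in − Q·ΣR_partial = -179 °C − (-127.5)(0.8805) = -66.7 °C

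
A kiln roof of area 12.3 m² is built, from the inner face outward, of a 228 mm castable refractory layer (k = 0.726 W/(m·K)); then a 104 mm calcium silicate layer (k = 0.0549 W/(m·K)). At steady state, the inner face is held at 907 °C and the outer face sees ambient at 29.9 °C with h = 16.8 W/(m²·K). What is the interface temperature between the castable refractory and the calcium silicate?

Treat each layer as a resistance in series:
  R_castable refractory = L/(kA) = 0.228/(0.726·12.3) = 0.02553 K/W
  R_calcium silicate = L/(kA) = 0.104/(0.0549·12.3) = 0.1540 K/W
  R_conv,out = 1/(hA) = 1/(16.8·12.3) = 0.004839 K/W
ΣR = 0.02553 + 0.1540 + 0.004839 = 0.1844 K/W
Q = ΔT/ΣR = (907 °C − 29.9 °C)/0.1844 = 4757 W
From the inner boundary to the castable refractory/calcium silicate interface, ΣR_partial = 0.02553 K/W.
T_interface = T_in − Q·ΣR_partial = 907 °C − (4757)(0.02553) = 786 °C

T = 786 °C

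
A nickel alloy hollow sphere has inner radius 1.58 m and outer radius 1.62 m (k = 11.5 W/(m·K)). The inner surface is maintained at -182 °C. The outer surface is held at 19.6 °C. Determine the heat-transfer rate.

Q = 4πk·ΔT/(1/r₁ − 1/r₂) = 4π × 11.5 × 201.6 / (1/1.58 − 1/1.62) = 1.86×10^6 W

Q = 1860 kW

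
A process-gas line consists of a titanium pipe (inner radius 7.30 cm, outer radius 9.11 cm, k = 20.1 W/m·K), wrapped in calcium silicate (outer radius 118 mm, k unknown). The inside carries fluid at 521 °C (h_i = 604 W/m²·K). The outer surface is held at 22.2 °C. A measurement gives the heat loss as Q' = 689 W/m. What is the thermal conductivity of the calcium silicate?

ΣR = ΔT/Q' = |521 − 22.2|/689 = 0.7239 m·K/W
Known resistances:
  R'_conv,in = 1/(2πr h) = 1/(2π·0.0730·604) = 0.003610 m·K/W
  R'_titanium = ln(0.0911/0.0730)/(2πk) = 0.2215/(2π·20.1) = 0.001754 m·K/W
R_calcium silicate = ΣR − ΣR_known = 0.7239 − 0.005364 = 0.7185 m·K/W
ln(r₂/r₁)/(2πk) = 0.7185 ⇒ k = 0.2587/(2π·0.7185) = 0.0573 W/m·K

k = 0.0573 W/m·K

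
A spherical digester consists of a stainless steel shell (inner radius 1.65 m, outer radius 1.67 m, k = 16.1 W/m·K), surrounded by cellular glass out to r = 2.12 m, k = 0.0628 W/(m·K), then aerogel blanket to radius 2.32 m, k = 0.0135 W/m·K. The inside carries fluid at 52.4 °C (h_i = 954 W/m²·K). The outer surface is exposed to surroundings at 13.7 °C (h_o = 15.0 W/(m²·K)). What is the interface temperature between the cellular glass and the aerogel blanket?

T = 36.9 °C

Resistance network (inner→outer):
  R_conv,in = 1/(4πr²h) = 1/(4π·1.65²·954) = 3.064×10^-5 K/W
  R_stainless steel = (1/1.65 − 1/1.67)/(4πk) = 0.007258/(4π·16.1) = 3.588×10^-5 K/W
  R_cellular glass = (1/1.67 − 1/2.12)/(4πk) = 0.1271/(4π·0.0628) = 0.1611 K/W
  R_aerogel blanket = (1/2.12 − 1/2.32)/(4πk) = 0.04066/(4π·0.0135) = 0.2397 K/W
  R_conv,out = 1/(4πr²h) = 1/(4π·2.32²·15.0) = 9.857×10^-4 K/W
ΣR = 3.064×10^-5 + 3.588×10^-5 + 0.1611 + 0.2397 + 9.857×10^-4 = 0.4019 K/W
Q = ΔT/ΣR = (52.4 °C − 13.7 °C)/0.4019 = 96.29 W
From the inner boundary to the cellular glass/aerogel blanket interface, ΣR_partial = 0.1612 K/W.
T_interface = T_in − Q·ΣR_partial = 52.4 °C − (96.29)(0.1612) = 36.9 °C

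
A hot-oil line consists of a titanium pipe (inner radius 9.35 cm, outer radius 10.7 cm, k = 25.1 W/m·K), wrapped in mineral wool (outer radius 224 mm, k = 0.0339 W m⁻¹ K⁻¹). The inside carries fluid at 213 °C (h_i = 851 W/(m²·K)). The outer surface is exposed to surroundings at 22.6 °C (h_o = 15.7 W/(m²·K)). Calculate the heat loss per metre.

Q' = 54.1 W/m

Resistance network (inner→outer):
  R'_conv,in = 1/(2πr h) = 1/(2π·0.0935·851) = 0.002000 m·K/W
  R'_titanium = ln(0.107/0.0935)/(2πk) = 0.1349/(2π·25.1) = 8.552×10^-4 m·K/W
  R'_mineral wool = ln(0.224/0.107)/(2πk) = 0.7388/(2π·0.0339) = 3.469 m·K/W
  R'_conv,out = 1/(2πr h) = 1/(2π·0.224·15.7) = 0.04526 m·K/W
ΣR = 0.002000 + 8.552×10^-4 + 3.469 + 0.04526 = 3.517 m·K/W
Q' = ΔT/ΣR = (213 °C − 22.6 °C)/3.517 = 54.1 W/m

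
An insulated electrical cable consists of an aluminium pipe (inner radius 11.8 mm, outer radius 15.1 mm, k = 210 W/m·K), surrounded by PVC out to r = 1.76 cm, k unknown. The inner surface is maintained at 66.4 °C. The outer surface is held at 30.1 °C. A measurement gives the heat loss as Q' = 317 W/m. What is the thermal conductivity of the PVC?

k = 0.213 W/m·K

ΣR = ΔT/Q' = |66.4 − 30.1|/317 = 0.1145 m·K/W
Known resistances:
  R'_aluminium = ln(0.0151/0.0118)/(2πk) = 0.2466/(2π·210) = 1.869×10^-4 m·K/W
R_PVC = ΣR − ΣR_known = 0.1145 − 1.869×10^-4 = 0.1143 m·K/W
ln(r₂/r₁)/(2πk) = 0.1143 ⇒ k = 0.1532/(2π·0.1143) = 0.213 W/m·K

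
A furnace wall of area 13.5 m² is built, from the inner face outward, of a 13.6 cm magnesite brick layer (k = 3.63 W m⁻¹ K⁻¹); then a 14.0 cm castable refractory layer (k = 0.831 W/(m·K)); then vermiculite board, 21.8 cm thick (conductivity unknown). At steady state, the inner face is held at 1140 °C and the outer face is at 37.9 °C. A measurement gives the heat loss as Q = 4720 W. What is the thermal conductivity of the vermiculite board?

k = 0.0740 W/m·K

ΣR = ΔT/Q = |1140 − 37.9|/4720 = 0.2335 K/W
Known resistances:
  R_magnesite brick = L/(kA) = 0.136/(3.63·13.5) = 0.002775 K/W
  R_castable refractory = L/(kA) = 0.140/(0.831·13.5) = 0.01248 K/W
R_vermiculite board = ΣR − ΣR_known = 0.2335 − 0.01525 = 0.2182 K/W
L/(kA) = 0.2182 ⇒ k = 0.218/(0.2182·13.5) = 0.0740 W/m·K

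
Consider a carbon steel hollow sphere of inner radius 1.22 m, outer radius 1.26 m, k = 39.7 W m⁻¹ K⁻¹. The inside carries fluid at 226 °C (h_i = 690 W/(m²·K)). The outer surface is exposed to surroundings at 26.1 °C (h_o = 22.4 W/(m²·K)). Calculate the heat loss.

Q = 84.4 kW

Resistance network (inner→outer):
  R_conv,in = 1/(4πr²h) = 1/(4π·1.22²·690) = 7.749×10^-5 K/W
  R_carbon steel = (1/1.22 − 1/1.26)/(4πk) = 0.02602/(4π·39.7) = 5.216×10^-5 K/W
  R_conv,out = 1/(4πr²h) = 1/(4π·1.26²·22.4) = 0.002238 K/W
ΣR = 7.749×10^-5 + 5.216×10^-5 + 0.002238 = 0.002368 K/W
Q = ΔT/ΣR = (226 °C − 26.1 °C)/0.002368 = 84400 W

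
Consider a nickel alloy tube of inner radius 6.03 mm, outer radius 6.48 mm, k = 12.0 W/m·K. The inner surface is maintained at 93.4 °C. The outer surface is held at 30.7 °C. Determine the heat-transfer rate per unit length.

Q' = 2πk·ΔT/ln(r₂/r₁) = 2π × 12.0 × 62.7 / ln(0.00648/0.00603) = 65700 W/m

Q' = 65.7 kW/m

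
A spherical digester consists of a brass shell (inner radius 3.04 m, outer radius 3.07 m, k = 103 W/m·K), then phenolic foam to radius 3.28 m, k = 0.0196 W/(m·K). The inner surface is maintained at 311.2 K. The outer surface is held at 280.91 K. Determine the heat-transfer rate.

Q = 358 W

Resistance network (inner→outer):
  R_brass = (1/3.04 − 1/3.07)/(4πk) = 0.003214/(4π·103) = 2.483×10^-6 K/W
  R_phenolic foam = (1/3.07 − 1/3.28)/(4πk) = 0.02085/(4π·0.0196) = 0.08467 K/W
ΣR = 2.483×10^-6 + 0.08467 = 0.08467 K/W
Q = ΔT/ΣR = (311.2 K − 280.91 K)/0.08467 = 358 W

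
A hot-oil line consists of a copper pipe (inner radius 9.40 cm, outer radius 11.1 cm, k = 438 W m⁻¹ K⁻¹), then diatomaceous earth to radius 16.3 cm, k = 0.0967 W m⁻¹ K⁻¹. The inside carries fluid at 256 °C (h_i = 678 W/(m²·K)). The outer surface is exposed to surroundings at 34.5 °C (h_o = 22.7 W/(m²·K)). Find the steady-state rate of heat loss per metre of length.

Q' = 327 W/m

Treat each layer as a resistance in series:
  R'_conv,in = 1/(2πr h) = 1/(2π·0.0940·678) = 0.002497 m·K/W
  R'_copper = ln(0.111/0.0940)/(2πk) = 0.1662/(2π·438) = 6.040×10^-5 m·K/W
  R'_diatomaceous earth = ln(0.163/0.111)/(2πk) = 0.3842/(2π·0.0967) = 0.6324 m·K/W
  R'_conv,out = 1/(2πr h) = 1/(2π·0.163·22.7) = 0.04301 m·K/W
ΣR = 0.002497 + 6.040×10^-5 + 0.6324 + 0.04301 = 0.6780 m·K/W
Q' = ΔT/ΣR = (256 °C − 34.5 °C)/0.6780 = 327 W/m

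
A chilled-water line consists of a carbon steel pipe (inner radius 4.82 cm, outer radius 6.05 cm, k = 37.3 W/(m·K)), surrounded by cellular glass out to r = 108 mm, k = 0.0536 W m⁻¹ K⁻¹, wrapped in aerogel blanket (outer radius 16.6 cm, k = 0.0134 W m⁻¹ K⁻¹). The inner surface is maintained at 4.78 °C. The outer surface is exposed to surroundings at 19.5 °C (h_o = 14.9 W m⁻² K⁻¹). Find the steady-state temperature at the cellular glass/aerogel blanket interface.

T = 8.46 °C

Treat each layer as a resistance in series:
  R'_carbon steel = ln(0.0605/0.0482)/(2πk) = 0.2273/(2π·37.3) = 9.698×10^-4 m·K/W
  R'_cellular glass = ln(0.108/0.0605)/(2πk) = 0.5795/(2π·0.0536) = 1.721 m·K/W
  R'_aerogel blanket = ln(0.166/0.108)/(2πk) = 0.4299/(2π·0.0134) = 5.106 m·K/W
  R'_conv,out = 1/(2πr h) = 1/(2π·0.166·14.9) = 0.06435 m·K/W
ΣR = 9.698×10^-4 + 1.721 + 5.106 + 0.06435 = 6.892 m·K/W
Q' = ΔT/ΣR = (4.78 °C − 19.5 °C)/6.892 = -2.136 W/m
From the inner boundary to the cellular glass/aerogel blanket interface, ΣR_partial = 1.722 m·K/W.
T_interface = T_in − Q'·ΣR_partial = 4.78 °C − (-2.136)(1.722) = 8.46 °C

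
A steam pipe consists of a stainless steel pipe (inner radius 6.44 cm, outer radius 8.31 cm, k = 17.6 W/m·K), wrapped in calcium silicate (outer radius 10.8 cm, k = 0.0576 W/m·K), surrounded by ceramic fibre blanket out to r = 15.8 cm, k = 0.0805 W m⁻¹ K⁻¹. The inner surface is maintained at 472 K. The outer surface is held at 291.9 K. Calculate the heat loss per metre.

Resistance network (inner→outer):
  R'_stainless steel = ln(0.0831/0.0644)/(2πk) = 0.2549/(2π·17.6) = 0.002305 m·K/W
  R'_calcium silicate = ln(0.108/0.0831)/(2πk) = 0.2621/(2π·0.0576) = 0.7242 m·K/W
  R'_ceramic fibre blanket = ln(0.158/0.108)/(2πk) = 0.3805/(2π·0.0805) = 0.7522 m·K/W
ΣR = 0.002305 + 0.7242 + 0.7522 = 1.479 m·K/W
Q' = ΔT/ΣR = (472 K − 291.9 K)/1.479 = 122 W/m

Q' = 122 W/m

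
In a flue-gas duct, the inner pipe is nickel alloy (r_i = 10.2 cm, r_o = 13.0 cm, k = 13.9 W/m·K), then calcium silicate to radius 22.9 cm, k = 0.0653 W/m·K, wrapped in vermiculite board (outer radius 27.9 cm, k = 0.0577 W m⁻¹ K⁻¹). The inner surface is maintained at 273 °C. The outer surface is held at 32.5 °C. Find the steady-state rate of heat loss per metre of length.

Series thermal resistances, inner to outer:
  R'_nickel alloy = ln(0.130/0.102)/(2πk) = 0.2426/(2π·13.9) = 0.002777 m·K/W
  R'_calcium silicate = ln(0.229/0.130)/(2πk) = 0.5662/(2π·0.0653) = 1.380 m·K/W
  R'_vermiculite board = ln(0.279/0.229)/(2πk) = 0.1975/(2π·0.0577) = 0.5447 m·K/W
ΣR = 0.002777 + 1.380 + 0.5447 = 1.927 m·K/W
Q' = ΔT/ΣR = (273 °C − 32.5 °C)/1.927 = 125 W/m

Q' = 125 W/m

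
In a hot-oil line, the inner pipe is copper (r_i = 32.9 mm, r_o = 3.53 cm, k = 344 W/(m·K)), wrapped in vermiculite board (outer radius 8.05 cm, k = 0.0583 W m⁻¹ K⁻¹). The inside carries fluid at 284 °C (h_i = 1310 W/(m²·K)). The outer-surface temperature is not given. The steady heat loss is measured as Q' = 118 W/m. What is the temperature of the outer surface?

Series resistances:
  R'_conv,in = 1/(2πr h) = 1/(2π·0.0329·1310) = 0.003693 m·K/W
  R'_copper = ln(0.0353/0.0329)/(2πk) = 0.07041/(2π·344) = 3.258×10^-5 m·K/W
  R'_vermiculite board = ln(0.0805/0.0353)/(2πk) = 0.8244/(2π·0.0583) = 2.250 m·K/W
ΣR = 2.254 m·K/W
ΔT = Q'·ΣR = 118 × 2.254 = 266.0 K
Heat flows outward, so T_out = T_in − ΔT = 284 − 266.0 = 18.0 °C

T_out = 18.0 °C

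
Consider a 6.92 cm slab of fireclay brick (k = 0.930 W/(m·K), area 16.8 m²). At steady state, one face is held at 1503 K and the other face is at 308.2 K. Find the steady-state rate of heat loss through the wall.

Q = 2.70×10^5 W

Q = kA·ΔT/L = 0.930 × 16.8 × |1503 K − 308.2 K| / 0.0692 = 2.70×10^5 W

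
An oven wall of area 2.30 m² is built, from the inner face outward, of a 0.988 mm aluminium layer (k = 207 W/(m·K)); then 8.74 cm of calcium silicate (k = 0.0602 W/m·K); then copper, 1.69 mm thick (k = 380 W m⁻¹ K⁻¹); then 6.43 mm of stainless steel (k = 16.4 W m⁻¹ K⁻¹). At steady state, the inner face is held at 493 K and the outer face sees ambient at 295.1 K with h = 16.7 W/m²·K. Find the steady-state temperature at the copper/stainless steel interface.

T = 303.0 K

Treat each layer as a resistance in series:
  R_aluminium = L/(kA) = 9.88×10^-4/(207·2.30) = 2.075×10^-6 K/W
  R_calcium silicate = L/(kA) = 0.0874/(0.0602·2.30) = 0.6312 K/W
  R_copper = L/(kA) = 0.00169/(380·2.30) = 1.934×10^-6 K/W
  R_stainless steel = L/(kA) = 0.00643/(16.4·2.30) = 1.705×10^-4 K/W
  R_conv,out = 1/(hA) = 1/(16.7·2.30) = 0.02603 K/W
ΣR = 2.075×10^-6 + 0.6312 + 1.934×10^-6 + 1.705×10^-4 + 0.02603 = 0.6574 K/W
Q = ΔT/ΣR = (493 K − 295.1 K)/0.6574 = 301.0 W
From the inner boundary to the copper/stainless steel interface, ΣR_partial = 0.6312 K/W.
T_interface = T_in − Q·ΣR_partial = 493 K − (301.0)(0.6312) = 303.0 K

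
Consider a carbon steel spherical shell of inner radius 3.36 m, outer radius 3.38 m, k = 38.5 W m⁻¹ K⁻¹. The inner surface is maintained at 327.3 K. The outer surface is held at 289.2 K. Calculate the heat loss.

Q = 1.05×10^7 W

Q = 4πk·ΔT/(1/r₁ − 1/r₂) = 4π × 38.5 × 38.1 / (1/3.36 − 1/3.38) = 1.05×10^7 W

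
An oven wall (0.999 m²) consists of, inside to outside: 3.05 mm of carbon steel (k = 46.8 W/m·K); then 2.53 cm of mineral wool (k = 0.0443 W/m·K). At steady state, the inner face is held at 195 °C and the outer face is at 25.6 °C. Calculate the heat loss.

Q = 296 W

Series thermal resistances, inner to outer:
  R_carbon steel = L/(kA) = 0.00305/(46.8·0.999) = 6.524×10^-5 K/W
  R_mineral wool = L/(kA) = 0.0253/(0.0443·0.999) = 0.5717 K/W
ΣR = 6.524×10^-5 + 0.5717 = 0.5718 K/W
Q = ΔT/ΣR = (195 °C − 25.6 °C)/0.5718 = 296 W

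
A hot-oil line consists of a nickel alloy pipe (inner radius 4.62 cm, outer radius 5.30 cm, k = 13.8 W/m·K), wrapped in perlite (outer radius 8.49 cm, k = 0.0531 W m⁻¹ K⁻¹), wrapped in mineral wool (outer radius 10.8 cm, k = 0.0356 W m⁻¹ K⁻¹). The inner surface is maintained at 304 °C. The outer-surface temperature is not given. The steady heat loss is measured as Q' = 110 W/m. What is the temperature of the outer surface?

Sum the resistances:
  R'_nickel alloy = ln(0.0530/0.0462)/(2πk) = 0.1373/(2π·13.8) = 0.001584 m·K/W
  R'_perlite = ln(0.0849/0.0530)/(2πk) = 0.4712/(2π·0.0531) = 1.412 m·K/W
  R'_mineral wool = ln(0.108/0.0849)/(2πk) = 0.2407/(2π·0.0356) = 1.076 m·K/W
ΣR = 2.490 m·K/W
ΔT = Q'·ΣR = 110 × 2.490 = 273.9 K
Heat flows outward, so T_out = T_in − ΔT = 304 − 273.9 = 30.1 °C

T_out = 30.1 °C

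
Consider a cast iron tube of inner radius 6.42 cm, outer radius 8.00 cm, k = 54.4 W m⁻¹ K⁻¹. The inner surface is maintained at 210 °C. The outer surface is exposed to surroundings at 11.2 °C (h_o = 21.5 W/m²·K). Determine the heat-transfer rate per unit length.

Resistance network (inner→outer):
  R'_cast iron = ln(0.0800/0.0642)/(2πk) = 0.2200/(2π·54.4) = 6.437×10^-4 m·K/W
  R'_conv,out = 1/(2πr h) = 1/(2π·0.0800·21.5) = 0.09253 m·K/W
ΣR = 6.437×10^-4 + 0.09253 = 0.09317 m·K/W
Q' = ΔT/ΣR = (210 °C − 11.2 °C)/0.09317 = 2130 W/m

Q' = 2.13 kW/m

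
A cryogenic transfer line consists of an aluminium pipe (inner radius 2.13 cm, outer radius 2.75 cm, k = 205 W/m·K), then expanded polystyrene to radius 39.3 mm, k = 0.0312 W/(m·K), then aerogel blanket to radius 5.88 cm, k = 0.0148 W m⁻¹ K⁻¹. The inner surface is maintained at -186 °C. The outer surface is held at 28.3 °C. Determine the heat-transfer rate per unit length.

Q' = 34.8 W/m

Treat each layer as a resistance in series:
  R'_aluminium = ln(0.0275/0.0213)/(2πk) = 0.2555/(2π·205) = 1.983×10^-4 m·K/W
  R'_expanded polystyrene = ln(0.0393/0.0275)/(2πk) = 0.3570/(2π·0.0312) = 1.821 m·K/W
  R'_aerogel blanket = ln(0.0588/0.0393)/(2πk) = 0.4029/(2π·0.0148) = 4.333 m·K/W
ΣR = 1.983×10^-4 + 1.821 + 4.333 = 6.154 m·K/W
Q' = ΔT/ΣR = (-186 °C − 28.3 °C)/6.154 = -34.8 W/m
(Negative Q' ⇒ heat flows inward; heat gain = 34.8 W/m.)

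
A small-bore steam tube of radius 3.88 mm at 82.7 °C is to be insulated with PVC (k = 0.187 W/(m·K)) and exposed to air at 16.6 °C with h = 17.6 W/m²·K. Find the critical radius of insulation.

For a cylinder, r_cr = k_ins/h = 0.187/17.6 = 0.0106 m = 1.06 cm

r_cr = 1.06 cm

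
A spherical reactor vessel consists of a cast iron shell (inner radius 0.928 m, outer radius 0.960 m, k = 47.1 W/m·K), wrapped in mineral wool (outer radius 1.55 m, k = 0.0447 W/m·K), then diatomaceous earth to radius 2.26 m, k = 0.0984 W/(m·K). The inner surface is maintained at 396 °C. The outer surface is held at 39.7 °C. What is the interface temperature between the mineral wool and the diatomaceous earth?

T = 107 °C

Treat each layer as a resistance in series:
  R_cast iron = (1/0.928 − 1/0.960)/(4πk) = 0.03592/(4π·47.1) = 6.069×10^-5 K/W
  R_mineral wool = (1/0.960 − 1/1.55)/(4πk) = 0.3965/(4π·0.0447) = 0.7059 K/W
  R_diatomaceous earth = (1/1.55 − 1/2.26)/(4πk) = 0.2027/(4π·0.0984) = 0.1639 K/W
ΣR = 6.069×10^-5 + 0.7059 + 0.1639 = 0.8699 K/W
Q = ΔT/ΣR = (396 °C − 39.7 °C)/0.8699 = 409.6 W
From the inner boundary to the mineral wool/diatomaceous earth interface, ΣR_partial = 0.7060 K/W.
T_interface = T_in − Q·ΣR_partial = 396 °C − (409.6)(0.7060) = 107 °C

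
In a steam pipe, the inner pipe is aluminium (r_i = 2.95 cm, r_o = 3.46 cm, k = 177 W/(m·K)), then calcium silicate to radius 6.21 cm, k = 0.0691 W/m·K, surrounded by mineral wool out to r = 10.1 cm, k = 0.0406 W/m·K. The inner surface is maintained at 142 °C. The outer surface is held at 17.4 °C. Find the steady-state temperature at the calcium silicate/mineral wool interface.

T = 90.4 °C

Series thermal resistances, inner to outer:
  R'_aluminium = ln(0.0346/0.0295)/(2πk) = 0.1595/(2π·177) = 1.434×10^-4 m·K/W
  R'_calcium silicate = ln(0.0621/0.0346)/(2πk) = 0.5849/(2π·0.0691) = 1.347 m·K/W
  R'_mineral wool = ln(0.101/0.0621)/(2πk) = 0.4864/(2π·0.0406) = 1.907 m·K/W
ΣR = 1.434×10^-4 + 1.347 + 1.907 = 3.254 m·K/W
Q' = ΔT/ΣR = (142 °C − 17.4 °C)/3.254 = 38.29 W/m
From the inner boundary to the calcium silicate/mineral wool interface, ΣR_partial = 1.347 m·K/W.
T_interface = T_in − Q'·ΣR_partial = 142 °C − (38.29)(1.347) = 90.4 °C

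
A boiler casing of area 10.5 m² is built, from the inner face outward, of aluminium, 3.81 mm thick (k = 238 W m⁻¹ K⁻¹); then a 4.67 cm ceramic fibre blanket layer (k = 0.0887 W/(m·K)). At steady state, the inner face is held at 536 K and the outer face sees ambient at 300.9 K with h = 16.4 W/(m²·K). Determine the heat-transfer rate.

Q = 4.20 kW

Treat each layer as a resistance in series:
  R_aluminium = L/(kA) = 0.00381/(238·10.5) = 1.525×10^-6 K/W
  R_ceramic fibre blanket = L/(kA) = 0.0467/(0.0887·10.5) = 0.05014 K/W
  R_conv,out = 1/(hA) = 1/(16.4·10.5) = 0.005807 K/W
ΣR = 1.525×10^-6 + 0.05014 + 0.005807 = 0.05595 K/W
Q = ΔT/ΣR = (536 K − 300.9 K)/0.05595 = 4200 W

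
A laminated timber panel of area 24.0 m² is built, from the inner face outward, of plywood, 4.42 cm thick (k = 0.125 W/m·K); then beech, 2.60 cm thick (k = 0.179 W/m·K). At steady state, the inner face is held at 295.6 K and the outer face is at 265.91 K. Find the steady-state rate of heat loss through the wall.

Q = 1430 W

Resistance network (inner→outer):
  R_plywood = L/(kA) = 0.0442/(0.125·24.0) = 0.01473 K/W
  R_beech = L/(kA) = 0.0260/(0.179·24.0) = 0.006052 K/W
ΣR = 0.01473 + 0.006052 = 0.02078 K/W
Q = ΔT/ΣR = (295.6 K − 265.91 K)/0.02078 = 1430 W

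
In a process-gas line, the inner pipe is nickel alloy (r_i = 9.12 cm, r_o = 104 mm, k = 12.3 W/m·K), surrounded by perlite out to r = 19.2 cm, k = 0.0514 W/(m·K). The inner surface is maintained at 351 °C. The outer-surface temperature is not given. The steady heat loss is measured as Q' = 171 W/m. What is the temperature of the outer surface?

T_out = 26.1 °C

Sum the resistances:
  R'_nickel alloy = ln(0.104/0.0912)/(2πk) = 0.1313/(2π·12.3) = 0.001699 m·K/W
  R'_perlite = ln(0.192/0.104)/(2πk) = 0.6131/(2π·0.0514) = 1.898 m·K/W
ΣR = 1.900 m·K/W
ΔT = Q'·ΣR = 171 × 1.900 = 324.9 K
Heat flows outward, so T_out = T_in − ΔT = 351 − 324.9 = 26.1 °C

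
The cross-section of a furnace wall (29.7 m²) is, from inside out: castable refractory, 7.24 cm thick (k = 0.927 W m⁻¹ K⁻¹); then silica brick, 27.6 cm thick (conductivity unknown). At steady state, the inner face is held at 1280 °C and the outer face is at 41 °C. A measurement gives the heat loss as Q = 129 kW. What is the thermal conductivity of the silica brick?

ΣR = ΔT/Q = |1280 − 41|/1.29×10^5 = 0.009605 K/W
Known resistances:
  R_castable refractory = L/(kA) = 0.0724/(0.927·29.7) = 0.002630 K/W
R_silica brick = ΣR − ΣR_known = 0.009605 − 0.002630 = 0.006975 K/W
L/(kA) = 0.006975 ⇒ k = 0.276/(0.006975·29.7) = 1.33 W/m·K

k = 1.33 W/m·K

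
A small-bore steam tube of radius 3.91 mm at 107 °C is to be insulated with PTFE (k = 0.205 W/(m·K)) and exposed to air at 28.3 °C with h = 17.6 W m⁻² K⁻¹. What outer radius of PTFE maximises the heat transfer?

r_cr = 1.16 cm

For a cylinder, r_cr = k_ins/h = 0.205/17.6 = 0.0116 m = 1.16 cm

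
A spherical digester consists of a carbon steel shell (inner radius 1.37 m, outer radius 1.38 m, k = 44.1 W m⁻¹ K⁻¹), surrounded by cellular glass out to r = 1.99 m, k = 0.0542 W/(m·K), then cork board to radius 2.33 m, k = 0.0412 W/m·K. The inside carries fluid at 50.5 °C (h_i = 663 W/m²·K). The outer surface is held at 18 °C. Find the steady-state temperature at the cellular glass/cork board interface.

T = 27.8 °C

Treat each layer as a resistance in series:
  R_conv,in = 1/(4πr²h) = 1/(4π·1.37²·663) = 6.395×10^-5 K/W
  R_carbon steel = (1/1.37 − 1/1.38)/(4πk) = 0.005289/(4π·44.1) = 9.544×10^-6 K/W
  R_cellular glass = (1/1.38 − 1/1.99)/(4πk) = 0.2221/(4π·0.0542) = 0.3261 K/W
  R_cork board = (1/1.99 − 1/2.33)/(4πk) = 0.07333/(4π·0.0412) = 0.1416 K/W
ΣR = 6.395×10^-5 + 9.544×10^-6 + 0.3261 + 0.1416 = 0.4678 K/W
Q = ΔT/ΣR = (50.5 °C − 18 °C)/0.4678 = 69.47 W
From the inner boundary to the cellular glass/cork board interface, ΣR_partial = 0.3262 K/W.
T_interface = T_in − Q·ΣR_partial = 50.5 °C − (69.47)(0.3262) = 27.8 °C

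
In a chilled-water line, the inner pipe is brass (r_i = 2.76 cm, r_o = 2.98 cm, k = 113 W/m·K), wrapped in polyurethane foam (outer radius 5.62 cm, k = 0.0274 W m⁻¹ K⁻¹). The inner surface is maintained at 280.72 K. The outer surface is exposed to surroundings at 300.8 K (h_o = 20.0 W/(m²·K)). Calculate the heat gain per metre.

Q' = 5.25 W/m

Series thermal resistances, inner to outer:
  R'_brass = ln(0.0298/0.0276)/(2πk) = 0.07669/(2π·113) = 1.080×10^-4 m·K/W
  R'_polyurethane foam = ln(0.0562/0.0298)/(2πk) = 0.6344/(2π·0.0274) = 3.685 m·K/W
  R'_conv,out = 1/(2πr h) = 1/(2π·0.0562·20.0) = 0.1416 m·K/W
ΣR = 1.080×10^-4 + 3.685 + 0.1416 = 3.827 m·K/W
Q' = ΔT/ΣR = (280.72 K − 300.8 K)/3.827 = -5.25 W/m
(Negative Q' ⇒ heat flows inward; heat gain = 5.25 W/m.)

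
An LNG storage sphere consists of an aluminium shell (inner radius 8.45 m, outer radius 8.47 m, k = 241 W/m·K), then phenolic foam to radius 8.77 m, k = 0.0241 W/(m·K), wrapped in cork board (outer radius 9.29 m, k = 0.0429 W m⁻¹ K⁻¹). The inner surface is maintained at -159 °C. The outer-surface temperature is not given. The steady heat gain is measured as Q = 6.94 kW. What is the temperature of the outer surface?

Sum the resistances:
  R_aluminium = (1/8.45 − 1/8.47)/(4πk) = 2.794×10^-4/(4π·241) = 9.227×10^-8 K/W
  R_phenolic foam = (1/8.47 − 1/8.77)/(4πk) = 0.004039/(4π·0.0241) = 0.01334 K/W
  R_cork board = (1/8.77 − 1/9.29)/(4πk) = 0.006382/(4π·0.0429) = 0.01184 K/W
ΣR = 0.02517 K/W
ΔT = Q·ΣR = 6940 × 0.02517 = 174.7 K
Heat flows inward, so T_out = T_in + ΔT = -159 + 174.7 = 15.7 °C

T_out = 15.7 °C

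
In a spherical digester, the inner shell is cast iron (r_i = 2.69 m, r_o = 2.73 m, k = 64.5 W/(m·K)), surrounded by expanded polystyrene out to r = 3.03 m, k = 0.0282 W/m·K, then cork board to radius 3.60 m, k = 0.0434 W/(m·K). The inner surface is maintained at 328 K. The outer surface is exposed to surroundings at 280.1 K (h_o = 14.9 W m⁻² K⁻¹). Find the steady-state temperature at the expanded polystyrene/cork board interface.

Resistance network (inner→outer):
  R_cast iron = (1/2.69 − 1/2.73)/(4πk) = 0.005447/(4π·64.5) = 6.720×10^-6 K/W
  R_expanded polystyrene = (1/2.73 − 1/3.03)/(4πk) = 0.03627/(4π·0.0282) = 0.1023 K/W
  R_cork board = (1/3.03 − 1/3.60)/(4πk) = 0.05226/(4π·0.0434) = 0.09581 K/W
  R_conv,out = 1/(4πr²h) = 1/(4π·3.60²·14.9) = 4.121×10^-4 K/W
ΣR = 6.720×10^-6 + 0.1023 + 0.09581 + 4.121×10^-4 = 0.1985 K/W
Q = ΔT/ΣR = (328 K − 280.1 K)/0.1985 = 241.3 W
From the inner boundary to the expanded polystyrene/cork board interface, ΣR_partial = 0.1023 K/W.
T_interface = T_in − Q·ΣR_partial = 328 K − (241.3)(0.1023) = 303.3 K

T = 303.3 K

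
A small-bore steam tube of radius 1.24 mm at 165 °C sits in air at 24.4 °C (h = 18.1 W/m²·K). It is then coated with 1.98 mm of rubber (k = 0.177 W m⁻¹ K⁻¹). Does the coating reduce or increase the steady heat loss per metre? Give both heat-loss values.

Critical radius for a cylinder: r_cr = k/h = 0.00978 m = 0.978 cm.
Outer radius after coating: r₂ = 0.00124 + 0.00198 = 0.00322 m.
Since r₁ < r_cr and r₂ ≤ r_cr, the coating moves toward the maximum at r_cr — heat loss rises.
Bare: R = 1/(2πr₁h) = 7.091 m·K/W; Q = 140.6/7.091 = 19.8 W/m.
Coated: R = R_cond + R_conv = 3.589 m·K/W; Q = 140.6/3.589 = 39.2 W/m.

increases: 19.8 → 39.2 W/m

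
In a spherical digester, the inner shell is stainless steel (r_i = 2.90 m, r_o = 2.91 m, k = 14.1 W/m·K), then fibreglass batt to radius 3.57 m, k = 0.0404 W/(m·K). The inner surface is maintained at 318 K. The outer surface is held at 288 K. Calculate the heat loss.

Series thermal resistances, inner to outer:
  R_stainless steel = (1/2.90 − 1/2.91)/(4πk) = 0.001185/(4π·14.1) = 6.688×10^-6 K/W
  R_fibreglass batt = (1/2.91 − 1/3.57)/(4πk) = 0.06353/(4π·0.0404) = 0.1251 K/W
ΣR = 6.688×10^-6 + 0.1251 = 0.1251 K/W
Q = ΔT/ΣR = (318 K − 288 K)/0.1251 = 240 W

Q = 240 W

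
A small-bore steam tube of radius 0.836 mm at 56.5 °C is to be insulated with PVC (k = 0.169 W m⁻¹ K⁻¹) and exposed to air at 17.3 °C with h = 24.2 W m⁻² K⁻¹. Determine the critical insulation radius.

For a cylinder, r_cr = k_ins/h = 0.169/24.2 = 0.00698 m = 0.698 cm

r_cr = 0.698 cm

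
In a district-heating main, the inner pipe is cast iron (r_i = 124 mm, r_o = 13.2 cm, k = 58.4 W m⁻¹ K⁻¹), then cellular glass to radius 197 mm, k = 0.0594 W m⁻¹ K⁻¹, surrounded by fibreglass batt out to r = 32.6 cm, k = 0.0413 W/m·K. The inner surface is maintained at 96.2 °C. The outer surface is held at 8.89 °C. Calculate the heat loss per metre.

Q' = 29.0 W/m

Resistance network (inner→outer):
  R'_cast iron = ln(0.132/0.124)/(2πk) = 0.06252/(2π·58.4) = 1.704×10^-4 m·K/W
  R'_cellular glass = ln(0.197/0.132)/(2πk) = 0.4004/(2π·0.0594) = 1.073 m·K/W
  R'_fibreglass batt = ln(0.326/0.197)/(2πk) = 0.5037/(2π·0.0413) = 1.941 m·K/W
ΣR = 1.704×10^-4 + 1.073 + 1.941 = 3.014 m·K/W
Q' = ΔT/ΣR = (96.2 °C − 8.89 °C)/3.014 = 29.0 W/m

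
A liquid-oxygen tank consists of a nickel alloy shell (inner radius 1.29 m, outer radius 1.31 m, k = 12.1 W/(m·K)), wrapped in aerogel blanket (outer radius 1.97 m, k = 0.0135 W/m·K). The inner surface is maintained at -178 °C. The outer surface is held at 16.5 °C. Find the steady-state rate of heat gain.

Q = 129 W

Series thermal resistances, inner to outer:
  R_nickel alloy = (1/1.29 − 1/1.31)/(4πk) = 0.01184/(4π·12.1) = 7.783×10^-5 K/W
  R_aerogel blanket = (1/1.31 − 1/1.97)/(4πk) = 0.2557/(4π·0.0135) = 1.508 K/W
ΣR = 7.783×10^-5 + 1.508 = 1.508 K/W
Q = ΔT/ΣR = (-178 °C − 16.5 °C)/1.508 = -129 W
(Negative Q ⇒ heat flows inward; heat gain = 129 W.)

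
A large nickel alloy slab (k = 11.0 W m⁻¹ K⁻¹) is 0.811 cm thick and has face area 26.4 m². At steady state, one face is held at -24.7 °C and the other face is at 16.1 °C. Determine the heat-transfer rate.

Q = 1460 kW

Q = kA·ΔT/L = 11.0 × 26.4 × |-24.7 °C − 16.1 °C| / 0.00811 = 1.46×10^6 W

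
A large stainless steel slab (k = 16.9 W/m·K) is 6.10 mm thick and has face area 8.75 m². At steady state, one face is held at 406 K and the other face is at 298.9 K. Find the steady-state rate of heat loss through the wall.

Q = kA·ΔT/L = 16.9 × 8.75 × |406 K − 298.9 K| / 0.00610 = 2.60×10^6 W

Q = 2600 kW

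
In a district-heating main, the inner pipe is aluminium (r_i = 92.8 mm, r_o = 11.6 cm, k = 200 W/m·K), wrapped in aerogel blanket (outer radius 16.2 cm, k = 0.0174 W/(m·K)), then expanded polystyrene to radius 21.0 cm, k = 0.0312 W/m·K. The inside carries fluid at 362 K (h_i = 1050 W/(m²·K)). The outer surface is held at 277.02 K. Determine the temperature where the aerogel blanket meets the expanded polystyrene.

Series thermal resistances, inner to outer:
  R'_conv,in = 1/(2πr h) = 1/(2π·0.0928·1050) = 0.001633 m·K/W
  R'_aluminium = ln(0.116/0.0928)/(2πk) = 0.2231/(2π·200) = 1.776×10^-4 m·K/W
  R'_aerogel blanket = ln(0.162/0.116)/(2πk) = 0.3340/(2π·0.0174) = 3.055 m·K/W
  R'_expanded polystyrene = ln(0.210/0.162)/(2πk) = 0.2595/(2π·0.0312) = 1.324 m·K/W
ΣR = 0.001633 + 1.776×10^-4 + 3.055 + 1.324 = 4.381 m·K/W
Q' = ΔT/ΣR = (362 K − 277.02 K)/4.381 = 19.40 W/m
From the inner boundary to the aerogel blanket/expanded polystyrene interface, ΣR_partial = 3.057 m·K/W.
T_interface = T_in − Q'·ΣR_partial = 362 K − (19.40)(3.057) = 302.7 K

T = 302.7 K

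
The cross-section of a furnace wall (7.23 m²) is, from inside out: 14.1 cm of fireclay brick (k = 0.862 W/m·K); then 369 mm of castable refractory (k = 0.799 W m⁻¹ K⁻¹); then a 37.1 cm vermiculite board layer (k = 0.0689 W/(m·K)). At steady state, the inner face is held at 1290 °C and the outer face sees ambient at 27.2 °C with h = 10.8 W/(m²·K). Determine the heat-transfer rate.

Treat each layer as a resistance in series:
  R_fireclay brick = L/(kA) = 0.141/(0.862·7.23) = 0.02262 K/W
  R_castable refractory = L/(kA) = 0.369/(0.799·7.23) = 0.06388 K/W
  R_vermiculite board = L/(kA) = 0.371/(0.0689·7.23) = 0.7448 K/W
  R_conv,out = 1/(hA) = 1/(10.8·7.23) = 0.01281 K/W
ΣR = 0.02262 + 0.06388 + 0.7448 + 0.01281 = 0.8441 K/W
Q = ΔT/ΣR = (1290 °C − 27.2 °C)/0.8441 = 1500 W

Q = 1500 W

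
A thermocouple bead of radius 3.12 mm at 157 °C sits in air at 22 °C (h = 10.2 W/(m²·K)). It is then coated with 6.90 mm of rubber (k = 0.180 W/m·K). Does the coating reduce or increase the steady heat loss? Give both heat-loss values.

increases: 0.168 → 0.770 W

Critical radius for a sphere: r_cr = 2k/h = 0.0353 m = 3.53 cm.
Outer radius after coating: r₂ = 0.00312 + 0.00690 = 0.01002 m.
Since r₁ < r_cr and r₂ ≤ r_cr, the coating moves toward the maximum at r_cr — heat loss rises.
Bare: R = 1/(4πr₁²h) = 801.5 K/W; Q = 135/801.5 = 0.168 W.
Coated: R = R_cond + R_conv = 175.3 K/W; Q = 135/175.3 = 0.770 W.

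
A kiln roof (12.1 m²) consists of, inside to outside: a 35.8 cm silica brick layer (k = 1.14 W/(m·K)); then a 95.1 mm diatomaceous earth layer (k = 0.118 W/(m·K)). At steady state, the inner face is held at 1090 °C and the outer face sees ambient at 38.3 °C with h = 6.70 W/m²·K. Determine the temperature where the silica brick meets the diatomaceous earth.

T = 830 °C

Treat each layer as a resistance in series:
  R_silica brick = L/(kA) = 0.358/(1.14·12.1) = 0.02595 K/W
  R_diatomaceous earth = L/(kA) = 0.0951/(0.118·12.1) = 0.06661 K/W
  R_conv,out = 1/(hA) = 1/(6.70·12.1) = 0.01234 K/W
ΣR = 0.02595 + 0.06661 + 0.01234 = 0.1049 K/W
Q = ΔT/ΣR = (1090 °C − 38.3 °C)/0.1049 = 10030 W
From the inner boundary to the silica brick/diatomaceous earth interface, ΣR_partial = 0.02595 K/W.
T_interface = T_in − Q·ΣR_partial = 1090 °C − (10030)(0.02595) = 830 °C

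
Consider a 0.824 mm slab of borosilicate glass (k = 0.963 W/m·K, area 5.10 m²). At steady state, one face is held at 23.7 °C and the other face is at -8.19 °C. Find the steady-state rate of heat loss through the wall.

Q = 190 kW

Q = kA·ΔT/L = 0.963 × 5.10 × |23.7 °C − -8.19 °C| / 8.24×10^-4 = 1.90×10^5 W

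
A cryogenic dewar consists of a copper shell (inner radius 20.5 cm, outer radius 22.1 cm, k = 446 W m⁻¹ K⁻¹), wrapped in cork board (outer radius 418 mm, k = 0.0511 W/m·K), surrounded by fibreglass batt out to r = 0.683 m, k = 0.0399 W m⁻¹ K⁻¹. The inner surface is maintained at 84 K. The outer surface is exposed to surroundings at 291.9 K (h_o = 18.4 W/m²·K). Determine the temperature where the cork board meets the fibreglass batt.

T = 217.3 K

Resistance network (inner→outer):
  R_copper = (1/0.205 − 1/0.221)/(4πk) = 0.3532/(4π·446) = 6.301×10^-5 K/W
  R_cork board = (1/0.221 − 1/0.418)/(4πk) = 2.133/(4π·0.0511) = 3.321 K/W
  R_fibreglass batt = (1/0.418 − 1/0.683)/(4πk) = 0.9282/(4π·0.0399) = 1.851 K/W
  R_conv,out = 1/(4πr²h) = 1/(4π·0.683²·18.4) = 0.009271 K/W
ΣR = 6.301×10^-5 + 3.321 + 1.851 + 0.009271 = 5.181 K/W
Q = ΔT/ΣR = (84 K − 291.9 K)/5.181 = -40.13 W
From the inner boundary to the cork board/fibreglass batt interface, ΣR_partial = 3.321 K/W.
T_interface = T_in − Q·ΣR_partial = 84 K − (-40.13)(3.321) = 217.3 K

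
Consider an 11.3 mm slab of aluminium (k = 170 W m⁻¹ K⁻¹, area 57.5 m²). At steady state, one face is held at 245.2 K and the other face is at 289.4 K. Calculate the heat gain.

Q = kA·ΔT/L = 170 × 57.5 × |245.2 K − 289.4 K| / 0.0113 = 3.82×10^7 W

Q = 3.82×10^7 W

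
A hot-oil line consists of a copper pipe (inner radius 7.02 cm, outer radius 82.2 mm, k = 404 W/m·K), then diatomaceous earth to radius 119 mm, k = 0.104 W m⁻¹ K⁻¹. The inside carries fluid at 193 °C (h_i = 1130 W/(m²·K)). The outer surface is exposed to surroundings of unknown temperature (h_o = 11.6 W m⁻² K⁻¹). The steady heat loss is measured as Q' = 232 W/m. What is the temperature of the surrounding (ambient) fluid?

Series resistances:
  R'_conv,in = 1/(2πr h) = 1/(2π·0.0702·1130) = 0.002006 m·K/W
  R'_copper = ln(0.0822/0.0702)/(2πk) = 0.1578/(2π·404) = 6.217×10^-5 m·K/W
  R'_diatomaceous earth = ln(0.119/0.0822)/(2πk) = 0.3700/(2π·0.104) = 0.5662 m·K/W
  R'_conv,out = 1/(2πr h) = 1/(2π·0.119·11.6) = 0.1153 m·K/W
ΣR = 0.6835 m·K/W
ΔT = Q'·ΣR = 232 × 0.6835 = 158.6 K
Heat flows outward, so T_out = T_in − ΔT = 193 − 158.6 = 34.4 °C

T_out = 34.4 °C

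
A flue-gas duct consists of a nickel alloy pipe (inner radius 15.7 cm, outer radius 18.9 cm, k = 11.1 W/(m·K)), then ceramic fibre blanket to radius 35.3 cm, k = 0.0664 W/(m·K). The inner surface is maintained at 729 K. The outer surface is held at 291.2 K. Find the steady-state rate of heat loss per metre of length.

Q' = 292 W/m

Treat each layer as a resistance in series:
  R'_nickel alloy = ln(0.189/0.157)/(2πk) = 0.1855/(2π·11.1) = 0.002660 m·K/W
  R'_ceramic fibre blanket = ln(0.353/0.189)/(2πk) = 0.6247/(2π·0.0664) = 1.497 m·K/W
ΣR = 0.002660 + 1.497 = 1.500 m·K/W
Q' = ΔT/ΣR = (729 K − 291.2 K)/1.500 = 292 W/m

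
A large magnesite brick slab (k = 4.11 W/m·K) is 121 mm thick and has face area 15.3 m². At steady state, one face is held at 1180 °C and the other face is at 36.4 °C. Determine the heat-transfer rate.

Q = 5.94×10^5 W

Q = kA·ΔT/L = 4.11 × 15.3 × |1180 °C − 36.4 °C| / 0.121 = 5.94×10^5 W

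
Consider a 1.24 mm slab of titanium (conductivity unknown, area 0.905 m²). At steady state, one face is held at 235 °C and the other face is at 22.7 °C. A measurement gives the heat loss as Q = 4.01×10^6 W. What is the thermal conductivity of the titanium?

ΣR = ΔT/Q = |235 − 22.7|/4.01×10^6 = 5.294×10^-5 K/W
L/(kA) = 5.294×10^-5 ⇒ k = 0.00124/(5.294×10^-5·0.905) = 25.9 W/m·K

k = 25.9 W/m·K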